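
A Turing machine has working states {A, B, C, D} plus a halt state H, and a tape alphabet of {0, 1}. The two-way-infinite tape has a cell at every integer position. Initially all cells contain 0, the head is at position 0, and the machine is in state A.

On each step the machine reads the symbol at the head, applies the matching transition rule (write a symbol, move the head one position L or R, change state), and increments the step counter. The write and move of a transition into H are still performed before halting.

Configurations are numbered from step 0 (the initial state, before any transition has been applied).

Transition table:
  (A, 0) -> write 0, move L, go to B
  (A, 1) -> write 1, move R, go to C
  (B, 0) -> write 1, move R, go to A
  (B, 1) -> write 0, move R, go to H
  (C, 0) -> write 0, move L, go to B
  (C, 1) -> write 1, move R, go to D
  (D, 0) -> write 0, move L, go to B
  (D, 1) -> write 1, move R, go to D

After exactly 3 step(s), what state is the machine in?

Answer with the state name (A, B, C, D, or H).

Step 1: in state A at pos 0, read 0 -> (A,0)->write 0,move L,goto B. Now: state=B, head=-1, tape[-2..1]=0000 (head:  ^)
Step 2: in state B at pos -1, read 0 -> (B,0)->write 1,move R,goto A. Now: state=A, head=0, tape[-2..1]=0100 (head:   ^)
Step 3: in state A at pos 0, read 0 -> (A,0)->write 0,move L,goto B. Now: state=B, head=-1, tape[-2..1]=0100 (head:  ^)

Answer: B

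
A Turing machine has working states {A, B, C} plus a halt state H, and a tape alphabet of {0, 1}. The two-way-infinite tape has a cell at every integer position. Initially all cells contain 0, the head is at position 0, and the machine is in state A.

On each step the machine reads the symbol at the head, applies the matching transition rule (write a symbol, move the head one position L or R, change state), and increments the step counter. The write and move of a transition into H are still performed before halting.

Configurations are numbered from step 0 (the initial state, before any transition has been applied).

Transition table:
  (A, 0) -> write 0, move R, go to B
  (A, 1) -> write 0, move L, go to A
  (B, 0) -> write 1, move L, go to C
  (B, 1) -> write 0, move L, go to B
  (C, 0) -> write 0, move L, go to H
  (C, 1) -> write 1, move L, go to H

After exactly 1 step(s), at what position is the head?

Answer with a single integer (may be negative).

Step 1: in state A at pos 0, read 0 -> (A,0)->write 0,move R,goto B. Now: state=B, head=1, tape[-1..2]=0000 (head:   ^)

Answer: 1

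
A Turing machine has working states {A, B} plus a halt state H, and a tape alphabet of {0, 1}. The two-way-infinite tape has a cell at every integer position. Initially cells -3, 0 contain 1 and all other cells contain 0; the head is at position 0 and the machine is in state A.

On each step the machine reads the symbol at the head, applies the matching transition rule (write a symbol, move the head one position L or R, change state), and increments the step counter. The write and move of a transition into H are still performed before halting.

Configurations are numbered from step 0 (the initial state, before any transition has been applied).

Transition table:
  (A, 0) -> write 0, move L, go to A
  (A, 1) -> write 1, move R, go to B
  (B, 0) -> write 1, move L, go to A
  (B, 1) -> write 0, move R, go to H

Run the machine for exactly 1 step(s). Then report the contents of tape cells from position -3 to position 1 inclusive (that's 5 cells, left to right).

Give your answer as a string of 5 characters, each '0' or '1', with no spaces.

Step 1: in state A at pos 0, read 1 -> (A,1)->write 1,move R,goto B. Now: state=B, head=1, tape[-4..2]=0100100 (head:      ^)

Answer: 10010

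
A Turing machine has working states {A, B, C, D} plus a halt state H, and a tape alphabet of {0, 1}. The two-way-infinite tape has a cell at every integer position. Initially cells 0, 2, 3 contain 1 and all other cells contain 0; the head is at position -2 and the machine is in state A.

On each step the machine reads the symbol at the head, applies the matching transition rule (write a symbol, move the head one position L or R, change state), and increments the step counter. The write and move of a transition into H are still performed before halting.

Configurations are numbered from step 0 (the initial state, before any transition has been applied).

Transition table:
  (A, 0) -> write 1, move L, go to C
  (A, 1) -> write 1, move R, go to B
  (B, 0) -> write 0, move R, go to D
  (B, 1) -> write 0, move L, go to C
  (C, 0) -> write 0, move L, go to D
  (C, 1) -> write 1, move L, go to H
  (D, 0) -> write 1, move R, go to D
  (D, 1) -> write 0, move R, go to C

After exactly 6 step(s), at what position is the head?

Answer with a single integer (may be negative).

Step 1: in state A at pos -2, read 0 -> (A,0)->write 1,move L,goto C. Now: state=C, head=-3, tape[-4..4]=001010110 (head:  ^)
Step 2: in state C at pos -3, read 0 -> (C,0)->write 0,move L,goto D. Now: state=D, head=-4, tape[-5..4]=0001010110 (head:  ^)
Step 3: in state D at pos -4, read 0 -> (D,0)->write 1,move R,goto D. Now: state=D, head=-3, tape[-5..4]=0101010110 (head:   ^)
Step 4: in state D at pos -3, read 0 -> (D,0)->write 1,move R,goto D. Now: state=D, head=-2, tape[-5..4]=0111010110 (head:    ^)
Step 5: in state D at pos -2, read 1 -> (D,1)->write 0,move R,goto C. Now: state=C, head=-1, tape[-5..4]=0110010110 (head:     ^)
Step 6: in state C at pos -1, read 0 -> (C,0)->write 0,move L,goto D. Now: state=D, head=-2, tape[-5..4]=0110010110 (head:    ^)

Answer: -2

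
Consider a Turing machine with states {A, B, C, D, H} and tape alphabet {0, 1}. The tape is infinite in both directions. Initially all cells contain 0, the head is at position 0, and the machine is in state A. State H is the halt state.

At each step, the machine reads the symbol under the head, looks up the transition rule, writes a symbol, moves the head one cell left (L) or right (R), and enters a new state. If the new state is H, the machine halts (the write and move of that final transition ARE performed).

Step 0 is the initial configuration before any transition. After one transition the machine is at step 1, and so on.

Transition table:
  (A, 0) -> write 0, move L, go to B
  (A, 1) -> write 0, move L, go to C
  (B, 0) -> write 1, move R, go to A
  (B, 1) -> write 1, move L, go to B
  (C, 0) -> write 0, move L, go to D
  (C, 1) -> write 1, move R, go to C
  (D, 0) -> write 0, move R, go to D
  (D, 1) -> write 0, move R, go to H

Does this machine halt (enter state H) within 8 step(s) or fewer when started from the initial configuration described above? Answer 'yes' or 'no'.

Answer: no

Derivation:
Step 1: in state A at pos 0, read 0 -> (A,0)->write 0,move L,goto B. Now: state=B, head=-1, tape[-2..1]=0000 (head:  ^)
Step 2: in state B at pos -1, read 0 -> (B,0)->write 1,move R,goto A. Now: state=A, head=0, tape[-2..1]=0100 (head:   ^)
Step 3: in state A at pos 0, read 0 -> (A,0)->write 0,move L,goto B. Now: state=B, head=-1, tape[-2..1]=0100 (head:  ^)
Step 4: in state B at pos -1, read 1 -> (B,1)->write 1,move L,goto B. Now: state=B, head=-2, tape[-3..1]=00100 (head:  ^)
Step 5: in state B at pos -2, read 0 -> (B,0)->write 1,move R,goto A. Now: state=A, head=-1, tape[-3..1]=01100 (head:   ^)
Step 6: in state A at pos -1, read 1 -> (A,1)->write 0,move L,goto C. Now: state=C, head=-2, tape[-3..1]=01000 (head:  ^)
Step 7: in state C at pos -2, read 1 -> (C,1)->write 1,move R,goto C. Now: state=C, head=-1, tape[-3..1]=01000 (head:   ^)
Step 8: in state C at pos -1, read 0 -> (C,0)->write 0,move L,goto D. Now: state=D, head=-2, tape[-3..1]=01000 (head:  ^)
After 8 step(s): state = D (not H) -> not halted within 8 -> no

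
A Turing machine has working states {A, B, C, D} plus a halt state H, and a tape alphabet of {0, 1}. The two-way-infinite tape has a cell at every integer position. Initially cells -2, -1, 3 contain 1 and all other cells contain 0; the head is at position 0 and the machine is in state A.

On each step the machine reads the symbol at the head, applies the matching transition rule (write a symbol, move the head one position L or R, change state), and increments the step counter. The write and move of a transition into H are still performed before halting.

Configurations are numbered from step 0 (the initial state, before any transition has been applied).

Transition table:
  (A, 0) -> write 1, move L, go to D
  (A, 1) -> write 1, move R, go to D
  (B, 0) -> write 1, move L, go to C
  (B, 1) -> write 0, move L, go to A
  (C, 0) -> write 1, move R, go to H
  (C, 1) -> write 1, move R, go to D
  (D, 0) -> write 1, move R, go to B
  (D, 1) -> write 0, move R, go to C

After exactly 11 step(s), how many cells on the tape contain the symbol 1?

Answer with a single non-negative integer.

Step 1: in state A at pos 0, read 0 -> (A,0)->write 1,move L,goto D. Now: state=D, head=-1, tape[-3..4]=01110010 (head:   ^)
Step 2: in state D at pos -1, read 1 -> (D,1)->write 0,move R,goto C. Now: state=C, head=0, tape[-3..4]=01010010 (head:    ^)
Step 3: in state C at pos 0, read 1 -> (C,1)->write 1,move R,goto D. Now: state=D, head=1, tape[-3..4]=01010010 (head:     ^)
Step 4: in state D at pos 1, read 0 -> (D,0)->write 1,move R,goto B. Now: state=B, head=2, tape[-3..4]=01011010 (head:      ^)
Step 5: in state B at pos 2, read 0 -> (B,0)->write 1,move L,goto C. Now: state=C, head=1, tape[-3..4]=01011110 (head:     ^)
Step 6: in state C at pos 1, read 1 -> (C,1)->write 1,move R,goto D. Now: state=D, head=2, tape[-3..4]=01011110 (head:      ^)
Step 7: in state D at pos 2, read 1 -> (D,1)->write 0,move R,goto C. Now: state=C, head=3, tape[-3..4]=01011010 (head:       ^)
Step 8: in state C at pos 3, read 1 -> (C,1)->write 1,move R,goto D. Now: state=D, head=4, tape[-3..5]=010110100 (head:        ^)
Step 9: in state D at pos 4, read 0 -> (D,0)->write 1,move R,goto B. Now: state=B, head=5, tape[-3..6]=0101101100 (head:         ^)
Step 10: in state B at pos 5, read 0 -> (B,0)->write 1,move L,goto C. Now: state=C, head=4, tape[-3..6]=0101101110 (head:        ^)
Step 11: in state C at pos 4, read 1 -> (C,1)->write 1,move R,goto D. Now: state=D, head=5, tape[-3..6]=0101101110 (head:         ^)
Cells containing 1 after step 11: {-2, 0, 1, 3, 4, 5} -> 6 cell(s)

Answer: 6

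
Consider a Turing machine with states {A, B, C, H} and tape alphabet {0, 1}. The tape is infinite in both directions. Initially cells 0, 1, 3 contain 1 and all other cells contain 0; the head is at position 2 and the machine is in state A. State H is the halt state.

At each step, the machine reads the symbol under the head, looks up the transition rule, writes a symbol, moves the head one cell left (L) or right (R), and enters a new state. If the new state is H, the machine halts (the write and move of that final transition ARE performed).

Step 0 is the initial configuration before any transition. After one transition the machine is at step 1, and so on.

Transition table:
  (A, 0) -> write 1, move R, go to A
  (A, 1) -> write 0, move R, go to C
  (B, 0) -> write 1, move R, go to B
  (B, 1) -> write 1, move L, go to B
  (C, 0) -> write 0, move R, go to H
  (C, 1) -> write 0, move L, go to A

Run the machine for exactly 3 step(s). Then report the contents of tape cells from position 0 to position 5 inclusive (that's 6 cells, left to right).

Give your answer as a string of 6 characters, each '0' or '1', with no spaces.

Step 1: in state A at pos 2, read 0 -> (A,0)->write 1,move R,goto A. Now: state=A, head=3, tape[-1..4]=011110 (head:     ^)
Step 2: in state A at pos 3, read 1 -> (A,1)->write 0,move R,goto C. Now: state=C, head=4, tape[-1..5]=0111000 (head:      ^)
Step 3: in state C at pos 4, read 0 -> (C,0)->write 0,move R,goto H. Now: state=H, head=5, tape[-1..6]=01110000 (head:       ^)

Answer: 111000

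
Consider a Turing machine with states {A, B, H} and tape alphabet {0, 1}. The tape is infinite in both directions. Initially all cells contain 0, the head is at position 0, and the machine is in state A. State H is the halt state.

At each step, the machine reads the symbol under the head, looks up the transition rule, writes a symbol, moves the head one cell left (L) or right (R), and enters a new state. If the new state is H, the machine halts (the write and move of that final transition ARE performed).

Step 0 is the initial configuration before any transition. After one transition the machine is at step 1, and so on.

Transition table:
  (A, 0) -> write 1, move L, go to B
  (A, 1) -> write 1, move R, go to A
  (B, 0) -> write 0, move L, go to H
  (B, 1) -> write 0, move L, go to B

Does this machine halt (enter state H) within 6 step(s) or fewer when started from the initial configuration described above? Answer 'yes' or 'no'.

Answer: yes

Derivation:
Step 1: in state A at pos 0, read 0 -> (A,0)->write 1,move L,goto B. Now: state=B, head=-1, tape[-2..1]=0010 (head:  ^)
Step 2: in state B at pos -1, read 0 -> (B,0)->write 0,move L,goto H. Now: state=H, head=-2, tape[-3..1]=00010 (head:  ^)
State H reached at step 2; 2 <= 6 -> yes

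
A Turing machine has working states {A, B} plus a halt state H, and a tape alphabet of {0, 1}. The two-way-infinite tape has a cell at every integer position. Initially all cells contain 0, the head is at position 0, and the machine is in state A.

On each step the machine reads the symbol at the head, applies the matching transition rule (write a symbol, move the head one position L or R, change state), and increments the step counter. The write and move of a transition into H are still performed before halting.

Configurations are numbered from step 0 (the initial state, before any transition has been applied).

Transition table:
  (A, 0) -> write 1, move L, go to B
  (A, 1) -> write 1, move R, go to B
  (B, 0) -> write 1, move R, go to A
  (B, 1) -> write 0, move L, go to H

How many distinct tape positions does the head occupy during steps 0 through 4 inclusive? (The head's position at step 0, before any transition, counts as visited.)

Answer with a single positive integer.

Answer: 4

Derivation:
Step 1: in state A at pos 0, read 0 -> (A,0)->write 1,move L,goto B. Now: state=B, head=-1, tape[-2..1]=0010 (head:  ^)
Step 2: in state B at pos -1, read 0 -> (B,0)->write 1,move R,goto A. Now: state=A, head=0, tape[-2..1]=0110 (head:   ^)
Step 3: in state A at pos 0, read 1 -> (A,1)->write 1,move R,goto B. Now: state=B, head=1, tape[-2..2]=01100 (head:    ^)
Step 4: in state B at pos 1, read 0 -> (B,0)->write 1,move R,goto A. Now: state=A, head=2, tape[-2..3]=011100 (head:     ^)
Head positions at steps 0..4: starting at 0, distinct positions visited = {-1, 0, 1, 2} -> 4 position(s)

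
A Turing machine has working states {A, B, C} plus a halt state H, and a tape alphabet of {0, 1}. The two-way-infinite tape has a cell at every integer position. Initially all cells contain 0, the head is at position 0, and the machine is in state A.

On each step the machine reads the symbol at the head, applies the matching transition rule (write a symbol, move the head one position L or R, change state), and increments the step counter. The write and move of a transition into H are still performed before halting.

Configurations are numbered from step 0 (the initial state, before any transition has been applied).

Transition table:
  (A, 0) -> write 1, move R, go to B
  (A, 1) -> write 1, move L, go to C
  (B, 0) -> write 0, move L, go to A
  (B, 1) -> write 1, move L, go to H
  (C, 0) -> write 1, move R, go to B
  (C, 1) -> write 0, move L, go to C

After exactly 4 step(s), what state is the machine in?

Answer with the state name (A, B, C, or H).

Answer: B

Derivation:
Step 1: in state A at pos 0, read 0 -> (A,0)->write 1,move R,goto B. Now: state=B, head=1, tape[-1..2]=0100 (head:   ^)
Step 2: in state B at pos 1, read 0 -> (B,0)->write 0,move L,goto A. Now: state=A, head=0, tape[-1..2]=0100 (head:  ^)
Step 3: in state A at pos 0, read 1 -> (A,1)->write 1,move L,goto C. Now: state=C, head=-1, tape[-2..2]=00100 (head:  ^)
Step 4: in state C at pos -1, read 0 -> (C,0)->write 1,move R,goto B. Now: state=B, head=0, tape[-2..2]=01100 (head:   ^)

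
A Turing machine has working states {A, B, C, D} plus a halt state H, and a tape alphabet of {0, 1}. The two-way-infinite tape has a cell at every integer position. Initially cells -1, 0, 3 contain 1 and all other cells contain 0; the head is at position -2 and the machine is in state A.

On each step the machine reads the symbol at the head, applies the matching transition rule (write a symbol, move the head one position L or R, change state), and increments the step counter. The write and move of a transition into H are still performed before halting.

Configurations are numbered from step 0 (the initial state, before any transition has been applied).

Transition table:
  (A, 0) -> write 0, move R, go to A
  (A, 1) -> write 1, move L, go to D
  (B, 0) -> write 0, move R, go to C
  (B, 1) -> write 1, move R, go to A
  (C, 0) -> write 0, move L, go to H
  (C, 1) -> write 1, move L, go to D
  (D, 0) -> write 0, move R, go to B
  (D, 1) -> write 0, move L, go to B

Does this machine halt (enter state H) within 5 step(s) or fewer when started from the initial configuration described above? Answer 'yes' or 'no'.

Step 1: in state A at pos -2, read 0 -> (A,0)->write 0,move R,goto A. Now: state=A, head=-1, tape[-3..4]=00110010 (head:   ^)
Step 2: in state A at pos -1, read 1 -> (A,1)->write 1,move L,goto D. Now: state=D, head=-2, tape[-3..4]=00110010 (head:  ^)
Step 3: in state D at pos -2, read 0 -> (D,0)->write 0,move R,goto B. Now: state=B, head=-1, tape[-3..4]=00110010 (head:   ^)
Step 4: in state B at pos -1, read 1 -> (B,1)->write 1,move R,goto A. Now: state=A, head=0, tape[-3..4]=00110010 (head:    ^)
Step 5: in state A at pos 0, read 1 -> (A,1)->write 1,move L,goto D. Now: state=D, head=-1, tape[-3..4]=00110010 (head:   ^)
After 5 step(s): state = D (not H) -> not halted within 5 -> no

Answer: no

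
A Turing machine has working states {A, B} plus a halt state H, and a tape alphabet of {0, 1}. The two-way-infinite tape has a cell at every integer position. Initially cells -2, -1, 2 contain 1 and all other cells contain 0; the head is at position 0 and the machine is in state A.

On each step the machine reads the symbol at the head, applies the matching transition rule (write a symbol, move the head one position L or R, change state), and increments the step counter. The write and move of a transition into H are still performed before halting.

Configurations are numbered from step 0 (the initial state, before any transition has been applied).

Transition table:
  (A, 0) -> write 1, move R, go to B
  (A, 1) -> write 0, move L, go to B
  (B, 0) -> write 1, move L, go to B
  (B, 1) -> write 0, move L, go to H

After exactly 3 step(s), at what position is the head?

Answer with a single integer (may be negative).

Step 1: in state A at pos 0, read 0 -> (A,0)->write 1,move R,goto B. Now: state=B, head=1, tape[-3..3]=0111010 (head:     ^)
Step 2: in state B at pos 1, read 0 -> (B,0)->write 1,move L,goto B. Now: state=B, head=0, tape[-3..3]=0111110 (head:    ^)
Step 3: in state B at pos 0, read 1 -> (B,1)->write 0,move L,goto H. Now: state=H, head=-1, tape[-3..3]=0110110 (head:   ^)

Answer: -1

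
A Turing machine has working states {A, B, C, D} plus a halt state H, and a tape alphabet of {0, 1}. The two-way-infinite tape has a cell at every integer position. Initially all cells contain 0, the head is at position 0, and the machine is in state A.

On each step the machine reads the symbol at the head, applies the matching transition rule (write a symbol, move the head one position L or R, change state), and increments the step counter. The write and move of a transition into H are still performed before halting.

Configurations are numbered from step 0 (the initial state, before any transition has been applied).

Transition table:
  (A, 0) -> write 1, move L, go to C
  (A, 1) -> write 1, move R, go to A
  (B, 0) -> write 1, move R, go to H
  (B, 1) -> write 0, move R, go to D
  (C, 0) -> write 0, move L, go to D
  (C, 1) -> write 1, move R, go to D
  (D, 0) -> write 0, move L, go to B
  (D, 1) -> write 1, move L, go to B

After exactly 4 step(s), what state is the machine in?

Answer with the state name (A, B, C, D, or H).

Answer: H

Derivation:
Step 1: in state A at pos 0, read 0 -> (A,0)->write 1,move L,goto C. Now: state=C, head=-1, tape[-2..1]=0010 (head:  ^)
Step 2: in state C at pos -1, read 0 -> (C,0)->write 0,move L,goto D. Now: state=D, head=-2, tape[-3..1]=00010 (head:  ^)
Step 3: in state D at pos -2, read 0 -> (D,0)->write 0,move L,goto B. Now: state=B, head=-3, tape[-4..1]=000010 (head:  ^)
Step 4: in state B at pos -3, read 0 -> (B,0)->write 1,move R,goto H. Now: state=H, head=-2, tape[-4..1]=010010 (head:   ^)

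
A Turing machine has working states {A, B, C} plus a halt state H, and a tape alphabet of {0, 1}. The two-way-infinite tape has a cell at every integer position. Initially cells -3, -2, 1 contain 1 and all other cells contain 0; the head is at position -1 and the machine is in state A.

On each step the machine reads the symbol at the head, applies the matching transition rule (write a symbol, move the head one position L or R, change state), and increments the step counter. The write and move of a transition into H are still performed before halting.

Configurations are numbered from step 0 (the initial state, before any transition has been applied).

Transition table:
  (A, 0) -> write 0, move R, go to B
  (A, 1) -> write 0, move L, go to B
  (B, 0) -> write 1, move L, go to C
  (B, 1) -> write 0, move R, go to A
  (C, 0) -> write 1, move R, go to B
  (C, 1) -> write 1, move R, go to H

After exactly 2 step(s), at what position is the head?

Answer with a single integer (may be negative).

Answer: -1

Derivation:
Step 1: in state A at pos -1, read 0 -> (A,0)->write 0,move R,goto B. Now: state=B, head=0, tape[-4..2]=0110010 (head:     ^)
Step 2: in state B at pos 0, read 0 -> (B,0)->write 1,move L,goto C. Now: state=C, head=-1, tape[-4..2]=0110110 (head:    ^)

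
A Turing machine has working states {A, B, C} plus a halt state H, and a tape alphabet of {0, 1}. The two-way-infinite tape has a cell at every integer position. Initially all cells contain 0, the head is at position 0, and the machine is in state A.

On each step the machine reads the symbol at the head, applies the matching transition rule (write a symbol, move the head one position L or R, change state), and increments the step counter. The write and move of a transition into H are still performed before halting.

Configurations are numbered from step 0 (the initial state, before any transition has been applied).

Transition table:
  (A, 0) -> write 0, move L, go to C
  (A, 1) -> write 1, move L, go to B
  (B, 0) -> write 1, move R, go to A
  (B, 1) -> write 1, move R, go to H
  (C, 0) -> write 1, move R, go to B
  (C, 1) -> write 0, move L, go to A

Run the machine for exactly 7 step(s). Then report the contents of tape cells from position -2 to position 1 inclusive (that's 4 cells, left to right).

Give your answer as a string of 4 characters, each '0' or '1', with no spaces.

Step 1: in state A at pos 0, read 0 -> (A,0)->write 0,move L,goto C. Now: state=C, head=-1, tape[-2..1]=0000 (head:  ^)
Step 2: in state C at pos -1, read 0 -> (C,0)->write 1,move R,goto B. Now: state=B, head=0, tape[-2..1]=0100 (head:   ^)
Step 3: in state B at pos 0, read 0 -> (B,0)->write 1,move R,goto A. Now: state=A, head=1, tape[-2..2]=01100 (head:    ^)
Step 4: in state A at pos 1, read 0 -> (A,0)->write 0,move L,goto C. Now: state=C, head=0, tape[-2..2]=01100 (head:   ^)
Step 5: in state C at pos 0, read 1 -> (C,1)->write 0,move L,goto A. Now: state=A, head=-1, tape[-2..2]=01000 (head:  ^)
Step 6: in state A at pos -1, read 1 -> (A,1)->write 1,move L,goto B. Now: state=B, head=-2, tape[-3..2]=001000 (head:  ^)
Step 7: in state B at pos -2, read 0 -> (B,0)->write 1,move R,goto A. Now: state=A, head=-1, tape[-3..2]=011000 (head:   ^)

Answer: 1100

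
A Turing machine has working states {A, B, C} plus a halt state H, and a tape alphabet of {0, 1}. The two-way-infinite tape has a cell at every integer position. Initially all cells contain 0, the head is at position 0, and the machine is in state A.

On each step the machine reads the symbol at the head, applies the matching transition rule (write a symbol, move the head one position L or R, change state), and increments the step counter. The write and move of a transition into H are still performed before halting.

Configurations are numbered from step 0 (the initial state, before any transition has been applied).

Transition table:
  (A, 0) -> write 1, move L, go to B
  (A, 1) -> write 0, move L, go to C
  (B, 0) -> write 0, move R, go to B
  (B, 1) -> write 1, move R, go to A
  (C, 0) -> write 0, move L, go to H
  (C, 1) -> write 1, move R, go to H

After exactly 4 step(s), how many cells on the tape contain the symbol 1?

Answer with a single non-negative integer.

Answer: 2

Derivation:
Step 1: in state A at pos 0, read 0 -> (A,0)->write 1,move L,goto B. Now: state=B, head=-1, tape[-2..1]=0010 (head:  ^)
Step 2: in state B at pos -1, read 0 -> (B,0)->write 0,move R,goto B. Now: state=B, head=0, tape[-2..1]=0010 (head:   ^)
Step 3: in state B at pos 0, read 1 -> (B,1)->write 1,move R,goto A. Now: state=A, head=1, tape[-2..2]=00100 (head:    ^)
Step 4: in state A at pos 1, read 0 -> (A,0)->write 1,move L,goto B. Now: state=B, head=0, tape[-2..2]=00110 (head:   ^)
Cells containing 1 after step 4: {0, 1} -> 2 cell(s)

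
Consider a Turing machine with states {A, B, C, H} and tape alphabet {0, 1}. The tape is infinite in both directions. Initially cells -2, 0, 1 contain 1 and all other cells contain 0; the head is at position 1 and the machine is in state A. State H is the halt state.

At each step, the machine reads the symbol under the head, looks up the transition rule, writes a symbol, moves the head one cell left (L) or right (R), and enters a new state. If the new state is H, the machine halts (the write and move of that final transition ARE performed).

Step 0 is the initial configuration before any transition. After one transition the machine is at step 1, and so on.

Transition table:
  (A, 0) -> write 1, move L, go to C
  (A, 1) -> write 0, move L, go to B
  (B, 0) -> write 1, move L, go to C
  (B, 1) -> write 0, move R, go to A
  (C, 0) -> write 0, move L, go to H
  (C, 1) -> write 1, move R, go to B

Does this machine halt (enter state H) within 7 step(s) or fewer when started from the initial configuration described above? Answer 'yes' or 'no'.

Answer: yes

Derivation:
Step 1: in state A at pos 1, read 1 -> (A,1)->write 0,move L,goto B. Now: state=B, head=0, tape[-3..2]=010100 (head:    ^)
Step 2: in state B at pos 0, read 1 -> (B,1)->write 0,move R,goto A. Now: state=A, head=1, tape[-3..2]=010000 (head:     ^)
Step 3: in state A at pos 1, read 0 -> (A,0)->write 1,move L,goto C. Now: state=C, head=0, tape[-3..2]=010010 (head:    ^)
Step 4: in state C at pos 0, read 0 -> (C,0)->write 0,move L,goto H. Now: state=H, head=-1, tape[-3..2]=010010 (head:   ^)
State H reached at step 4; 4 <= 7 -> yes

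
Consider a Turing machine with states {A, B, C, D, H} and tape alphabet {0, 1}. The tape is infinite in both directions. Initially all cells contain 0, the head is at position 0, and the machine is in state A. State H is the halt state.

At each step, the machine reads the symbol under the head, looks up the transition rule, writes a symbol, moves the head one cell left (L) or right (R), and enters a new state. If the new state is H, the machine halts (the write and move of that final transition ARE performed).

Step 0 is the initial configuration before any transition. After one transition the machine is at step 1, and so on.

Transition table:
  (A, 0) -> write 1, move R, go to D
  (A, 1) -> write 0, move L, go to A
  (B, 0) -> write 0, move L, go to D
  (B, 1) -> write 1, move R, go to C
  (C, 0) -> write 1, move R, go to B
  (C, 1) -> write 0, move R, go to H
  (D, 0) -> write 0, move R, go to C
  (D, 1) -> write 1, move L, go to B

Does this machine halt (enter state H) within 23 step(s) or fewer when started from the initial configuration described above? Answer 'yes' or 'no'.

Step 1: in state A at pos 0, read 0 -> (A,0)->write 1,move R,goto D. Now: state=D, head=1, tape[-1..2]=0100 (head:   ^)
Step 2: in state D at pos 1, read 0 -> (D,0)->write 0,move R,goto C. Now: state=C, head=2, tape[-1..3]=01000 (head:    ^)
Step 3: in state C at pos 2, read 0 -> (C,0)->write 1,move R,goto B. Now: state=B, head=3, tape[-1..4]=010100 (head:     ^)
Step 4: in state B at pos 3, read 0 -> (B,0)->write 0,move L,goto D. Now: state=D, head=2, tape[-1..4]=010100 (head:    ^)
Step 5: in state D at pos 2, read 1 -> (D,1)->write 1,move L,goto B. Now: state=B, head=1, tape[-1..4]=010100 (head:   ^)
Step 6: in state B at pos 1, read 0 -> (B,0)->write 0,move L,goto D. Now: state=D, head=0, tape[-1..4]=010100 (head:  ^)
Step 7: in state D at pos 0, read 1 -> (D,1)->write 1,move L,goto B. Now: state=B, head=-1, tape[-2..4]=0010100 (head:  ^)
Step 8: in state B at pos -1, read 0 -> (B,0)->write 0,move L,goto D. Now: state=D, head=-2, tape[-3..4]=00010100 (head:  ^)
Step 9: in state D at pos -2, read 0 -> (D,0)->write 0,move R,goto C. Now: state=C, head=-1, tape[-3..4]=00010100 (head:   ^)
Step 10: in state C at pos -1, read 0 -> (C,0)->write 1,move R,goto B. Now: state=B, head=0, tape[-3..4]=00110100 (head:    ^)
Step 11: in state B at pos 0, read 1 -> (B,1)->write 1,move R,goto C. Now: state=C, head=1, tape[-3..4]=00110100 (head:     ^)
Step 12: in state C at pos 1, read 0 -> (C,0)->write 1,move R,goto B. Now: state=B, head=2, tape[-3..4]=00111100 (head:      ^)
Step 13: in state B at pos 2, read 1 -> (B,1)->write 1,move R,goto C. Now: state=C, head=3, tape[-3..4]=00111100 (head:       ^)
Step 14: in state C at pos 3, read 0 -> (C,0)->write 1,move R,goto B. Now: state=B, head=4, tape[-3..5]=001111100 (head:        ^)
Step 15: in state B at pos 4, read 0 -> (B,0)->write 0,move L,goto D. Now: state=D, head=3, tape[-3..5]=001111100 (head:       ^)
Step 16: in state D at pos 3, read 1 -> (D,1)->write 1,move L,goto B. Now: state=B, head=2, tape[-3..5]=001111100 (head:      ^)
Step 17: in state B at pos 2, read 1 -> (B,1)->write 1,move R,goto C. Now: state=C, head=3, tape[-3..5]=001111100 (head:       ^)
Step 18: in state C at pos 3, read 1 -> (C,1)->write 0,move R,goto H. Now: state=H, head=4, tape[-3..5]=001111000 (head:        ^)
State H reached at step 18; 18 <= 23 -> yes

Answer: yes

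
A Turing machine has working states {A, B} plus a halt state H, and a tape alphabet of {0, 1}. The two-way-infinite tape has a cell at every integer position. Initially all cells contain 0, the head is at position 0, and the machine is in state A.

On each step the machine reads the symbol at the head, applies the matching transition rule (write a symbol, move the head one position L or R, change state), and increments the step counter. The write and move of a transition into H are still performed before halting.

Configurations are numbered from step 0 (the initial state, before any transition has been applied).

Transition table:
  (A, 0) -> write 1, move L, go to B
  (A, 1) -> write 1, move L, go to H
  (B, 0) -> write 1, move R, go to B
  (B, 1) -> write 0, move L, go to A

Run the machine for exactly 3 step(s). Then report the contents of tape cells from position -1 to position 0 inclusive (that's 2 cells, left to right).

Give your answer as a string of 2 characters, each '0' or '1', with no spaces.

Step 1: in state A at pos 0, read 0 -> (A,0)->write 1,move L,goto B. Now: state=B, head=-1, tape[-2..1]=0010 (head:  ^)
Step 2: in state B at pos -1, read 0 -> (B,0)->write 1,move R,goto B. Now: state=B, head=0, tape[-2..1]=0110 (head:   ^)
Step 3: in state B at pos 0, read 1 -> (B,1)->write 0,move L,goto A. Now: state=A, head=-1, tape[-2..1]=0100 (head:  ^)

Answer: 10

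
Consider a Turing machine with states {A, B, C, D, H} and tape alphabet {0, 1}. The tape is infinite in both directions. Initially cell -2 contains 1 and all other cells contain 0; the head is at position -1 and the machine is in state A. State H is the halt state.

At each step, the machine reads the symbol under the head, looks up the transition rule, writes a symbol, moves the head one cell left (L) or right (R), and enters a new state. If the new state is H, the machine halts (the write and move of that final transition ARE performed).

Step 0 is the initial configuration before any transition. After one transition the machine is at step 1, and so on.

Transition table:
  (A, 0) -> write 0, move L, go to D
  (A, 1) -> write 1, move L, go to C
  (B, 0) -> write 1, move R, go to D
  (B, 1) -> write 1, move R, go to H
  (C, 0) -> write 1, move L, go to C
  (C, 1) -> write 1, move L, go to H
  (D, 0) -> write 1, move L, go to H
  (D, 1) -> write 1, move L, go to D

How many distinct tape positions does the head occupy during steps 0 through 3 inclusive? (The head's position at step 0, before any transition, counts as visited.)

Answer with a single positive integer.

Step 1: in state A at pos -1, read 0 -> (A,0)->write 0,move L,goto D. Now: state=D, head=-2, tape[-3..0]=0100 (head:  ^)
Step 2: in state D at pos -2, read 1 -> (D,1)->write 1,move L,goto D. Now: state=D, head=-3, tape[-4..0]=00100 (head:  ^)
Step 3: in state D at pos -3, read 0 -> (D,0)->write 1,move L,goto H. Now: state=H, head=-4, tape[-5..0]=001100 (head:  ^)
Head positions at steps 0..3: starting at -1, distinct positions visited = {-4, -3, -2, -1} -> 4 position(s)

Answer: 4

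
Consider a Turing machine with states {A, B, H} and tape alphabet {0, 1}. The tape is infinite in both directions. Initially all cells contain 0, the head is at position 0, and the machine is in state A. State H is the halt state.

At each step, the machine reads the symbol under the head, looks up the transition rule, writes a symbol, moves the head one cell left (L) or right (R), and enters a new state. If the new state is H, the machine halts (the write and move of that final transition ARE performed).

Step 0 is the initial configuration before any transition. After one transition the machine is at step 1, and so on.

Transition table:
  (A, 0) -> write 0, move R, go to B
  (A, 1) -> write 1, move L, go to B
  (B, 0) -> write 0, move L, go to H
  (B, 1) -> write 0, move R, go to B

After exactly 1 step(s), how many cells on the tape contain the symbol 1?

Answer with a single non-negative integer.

Step 1: in state A at pos 0, read 0 -> (A,0)->write 0,move R,goto B. Now: state=B, head=1, tape[-1..2]=0000 (head:   ^)
No cell contains 1 after step 1 -> 0 cell(s)

Answer: 0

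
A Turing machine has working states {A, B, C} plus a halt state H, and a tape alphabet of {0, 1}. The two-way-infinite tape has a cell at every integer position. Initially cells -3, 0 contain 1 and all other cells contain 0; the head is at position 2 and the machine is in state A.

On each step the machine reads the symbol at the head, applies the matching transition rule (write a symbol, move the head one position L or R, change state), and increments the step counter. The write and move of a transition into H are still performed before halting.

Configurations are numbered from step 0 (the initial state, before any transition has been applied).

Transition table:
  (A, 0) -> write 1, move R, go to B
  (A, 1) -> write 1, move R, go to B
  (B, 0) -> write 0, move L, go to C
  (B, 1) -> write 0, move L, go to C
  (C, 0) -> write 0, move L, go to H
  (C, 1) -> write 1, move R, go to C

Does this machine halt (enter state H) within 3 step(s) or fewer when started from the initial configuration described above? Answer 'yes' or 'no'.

Answer: no

Derivation:
Step 1: in state A at pos 2, read 0 -> (A,0)->write 1,move R,goto B. Now: state=B, head=3, tape[-4..4]=010010100 (head:        ^)
Step 2: in state B at pos 3, read 0 -> (B,0)->write 0,move L,goto C. Now: state=C, head=2, tape[-4..4]=010010100 (head:       ^)
Step 3: in state C at pos 2, read 1 -> (C,1)->write 1,move R,goto C. Now: state=C, head=3, tape[-4..4]=010010100 (head:        ^)
After 3 step(s): state = C (not H) -> not halted within 3 -> no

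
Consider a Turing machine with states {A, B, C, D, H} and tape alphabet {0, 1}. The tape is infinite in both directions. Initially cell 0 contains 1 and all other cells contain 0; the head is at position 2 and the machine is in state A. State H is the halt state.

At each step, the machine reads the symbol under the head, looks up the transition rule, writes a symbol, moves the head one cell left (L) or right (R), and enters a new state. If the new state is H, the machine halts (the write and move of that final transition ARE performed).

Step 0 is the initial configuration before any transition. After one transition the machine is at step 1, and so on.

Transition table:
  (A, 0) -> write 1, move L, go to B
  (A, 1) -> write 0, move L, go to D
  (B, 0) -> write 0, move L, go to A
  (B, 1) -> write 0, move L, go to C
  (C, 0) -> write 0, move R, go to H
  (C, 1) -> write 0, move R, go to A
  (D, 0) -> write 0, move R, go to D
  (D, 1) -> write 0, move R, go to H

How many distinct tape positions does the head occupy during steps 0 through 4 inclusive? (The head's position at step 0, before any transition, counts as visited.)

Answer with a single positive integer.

Answer: 4

Derivation:
Step 1: in state A at pos 2, read 0 -> (A,0)->write 1,move L,goto B. Now: state=B, head=1, tape[-1..3]=01010 (head:   ^)
Step 2: in state B at pos 1, read 0 -> (B,0)->write 0,move L,goto A. Now: state=A, head=0, tape[-1..3]=01010 (head:  ^)
Step 3: in state A at pos 0, read 1 -> (A,1)->write 0,move L,goto D. Now: state=D, head=-1, tape[-2..3]=000010 (head:  ^)
Step 4: in state D at pos -1, read 0 -> (D,0)->write 0,move R,goto D. Now: state=D, head=0, tape[-2..3]=000010 (head:   ^)
Head positions at steps 0..4: starting at 2, distinct positions visited = {-1, 0, 1, 2} -> 4 position(s)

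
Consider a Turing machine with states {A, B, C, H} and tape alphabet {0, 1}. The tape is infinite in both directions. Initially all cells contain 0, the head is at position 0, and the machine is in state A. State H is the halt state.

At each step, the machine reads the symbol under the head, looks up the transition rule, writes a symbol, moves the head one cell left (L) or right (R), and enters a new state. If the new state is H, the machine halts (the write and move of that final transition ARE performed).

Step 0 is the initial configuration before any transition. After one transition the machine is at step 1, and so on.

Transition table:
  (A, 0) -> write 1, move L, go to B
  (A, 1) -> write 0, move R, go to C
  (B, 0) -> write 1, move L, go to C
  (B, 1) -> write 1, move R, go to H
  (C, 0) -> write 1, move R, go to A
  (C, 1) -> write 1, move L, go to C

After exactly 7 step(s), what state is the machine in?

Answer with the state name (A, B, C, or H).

Answer: C

Derivation:
Step 1: in state A at pos 0, read 0 -> (A,0)->write 1,move L,goto B. Now: state=B, head=-1, tape[-2..1]=0010 (head:  ^)
Step 2: in state B at pos -1, read 0 -> (B,0)->write 1,move L,goto C. Now: state=C, head=-2, tape[-3..1]=00110 (head:  ^)
Step 3: in state C at pos -2, read 0 -> (C,0)->write 1,move R,goto A. Now: state=A, head=-1, tape[-3..1]=01110 (head:   ^)
Step 4: in state A at pos -1, read 1 -> (A,1)->write 0,move R,goto C. Now: state=C, head=0, tape[-3..1]=01010 (head:    ^)
Step 5: in state C at pos 0, read 1 -> (C,1)->write 1,move L,goto C. Now: state=C, head=-1, tape[-3..1]=01010 (head:   ^)
Step 6: in state C at pos -1, read 0 -> (C,0)->write 1,move R,goto A. Now: state=A, head=0, tape[-3..1]=01110 (head:    ^)
Step 7: in state A at pos 0, read 1 -> (A,1)->write 0,move R,goto C. Now: state=C, head=1, tape[-3..2]=011000 (head:     ^)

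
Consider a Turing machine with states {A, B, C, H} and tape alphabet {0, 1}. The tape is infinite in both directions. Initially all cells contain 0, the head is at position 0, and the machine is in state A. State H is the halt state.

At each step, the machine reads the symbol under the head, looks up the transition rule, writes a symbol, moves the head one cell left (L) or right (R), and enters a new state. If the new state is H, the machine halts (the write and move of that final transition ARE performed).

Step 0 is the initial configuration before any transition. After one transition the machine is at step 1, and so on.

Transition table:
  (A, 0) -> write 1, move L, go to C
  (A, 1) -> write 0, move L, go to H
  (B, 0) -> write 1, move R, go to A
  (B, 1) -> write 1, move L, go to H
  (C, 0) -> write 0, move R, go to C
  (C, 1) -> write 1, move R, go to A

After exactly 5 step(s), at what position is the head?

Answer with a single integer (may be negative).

Step 1: in state A at pos 0, read 0 -> (A,0)->write 1,move L,goto C. Now: state=C, head=-1, tape[-2..1]=0010 (head:  ^)
Step 2: in state C at pos -1, read 0 -> (C,0)->write 0,move R,goto C. Now: state=C, head=0, tape[-2..1]=0010 (head:   ^)
Step 3: in state C at pos 0, read 1 -> (C,1)->write 1,move R,goto A. Now: state=A, head=1, tape[-2..2]=00100 (head:    ^)
Step 4: in state A at pos 1, read 0 -> (A,0)->write 1,move L,goto C. Now: state=C, head=0, tape[-2..2]=00110 (head:   ^)
Step 5: in state C at pos 0, read 1 -> (C,1)->write 1,move R,goto A. Now: state=A, head=1, tape[-2..2]=00110 (head:    ^)

Answer: 1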